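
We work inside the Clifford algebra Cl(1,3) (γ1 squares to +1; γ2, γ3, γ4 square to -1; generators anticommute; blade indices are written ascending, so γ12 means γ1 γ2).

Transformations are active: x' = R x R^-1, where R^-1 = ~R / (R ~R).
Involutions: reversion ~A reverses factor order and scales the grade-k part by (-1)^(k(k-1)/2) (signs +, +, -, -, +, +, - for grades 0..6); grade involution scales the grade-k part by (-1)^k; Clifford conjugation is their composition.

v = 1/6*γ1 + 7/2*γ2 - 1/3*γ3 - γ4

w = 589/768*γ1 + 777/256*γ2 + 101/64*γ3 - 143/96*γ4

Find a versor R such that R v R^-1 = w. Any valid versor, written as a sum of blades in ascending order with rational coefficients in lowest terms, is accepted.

Key observation: q(v) = q(w) = -40/3 (sandwiches preserve the norm), so R = v + w = 239/256*γ1 + 1673/256*γ2 + 239/192*γ3 - 239/96*γ4 works whenever it is invertible — the component of v along it is kept and (v - w)/2 reverses, sending v to w.
Answer: 239/256*γ1 + 1673/256*γ2 + 239/192*γ3 - 239/96*γ4


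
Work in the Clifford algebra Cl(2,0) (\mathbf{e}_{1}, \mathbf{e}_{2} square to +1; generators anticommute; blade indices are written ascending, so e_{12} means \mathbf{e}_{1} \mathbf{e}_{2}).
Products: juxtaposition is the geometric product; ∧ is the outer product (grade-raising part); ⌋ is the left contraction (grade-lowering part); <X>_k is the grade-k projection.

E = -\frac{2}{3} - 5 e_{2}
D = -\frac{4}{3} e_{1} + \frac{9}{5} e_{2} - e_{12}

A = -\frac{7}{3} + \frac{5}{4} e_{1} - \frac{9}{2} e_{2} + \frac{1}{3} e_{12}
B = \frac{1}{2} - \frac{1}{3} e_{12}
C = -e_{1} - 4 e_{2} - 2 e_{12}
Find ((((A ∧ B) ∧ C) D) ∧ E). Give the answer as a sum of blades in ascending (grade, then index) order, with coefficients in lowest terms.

step 1: -\frac{7}{6} + \frac{5}{8} e_{1} - \frac{9}{4} e_{2} + \frac{17}{18} e_{12}
step 2: \frac{7}{6} e_{1} + \frac{14}{3} e_{2} - \frac{29}{12} e_{12}
step 3: \frac{797}{180} + \frac{19}{60} e_{1} - \frac{79}{18} e_{2} + \frac{749}{90} e_{12}
step 4: -\frac{797}{270} - \frac{19}{90} e_{1} - \frac{2075}{108} e_{2} - \frac{3851}{540} e_{12}
Answer: -\frac{797}{270} - \frac{19}{90} e_{1} - \frac{2075}{108} e_{2} - \frac{3851}{540} e_{12}


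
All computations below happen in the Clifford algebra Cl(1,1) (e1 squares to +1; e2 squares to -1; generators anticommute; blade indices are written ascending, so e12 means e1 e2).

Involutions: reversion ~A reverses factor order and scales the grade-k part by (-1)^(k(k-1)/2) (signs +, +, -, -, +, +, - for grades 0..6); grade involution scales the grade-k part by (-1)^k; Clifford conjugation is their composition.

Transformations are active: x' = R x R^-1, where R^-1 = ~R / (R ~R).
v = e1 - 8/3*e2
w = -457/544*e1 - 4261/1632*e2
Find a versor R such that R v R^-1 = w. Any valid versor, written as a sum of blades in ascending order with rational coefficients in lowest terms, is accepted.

Sketch: the shared square -55/9 makes R = v + w = 87/544*e1 - 2871/544*e2 the natural versor; its sandwich fixes that direction, negates (v - w)/2, and sends v to w.
Answer: 87/544*e1 - 2871/544*e2


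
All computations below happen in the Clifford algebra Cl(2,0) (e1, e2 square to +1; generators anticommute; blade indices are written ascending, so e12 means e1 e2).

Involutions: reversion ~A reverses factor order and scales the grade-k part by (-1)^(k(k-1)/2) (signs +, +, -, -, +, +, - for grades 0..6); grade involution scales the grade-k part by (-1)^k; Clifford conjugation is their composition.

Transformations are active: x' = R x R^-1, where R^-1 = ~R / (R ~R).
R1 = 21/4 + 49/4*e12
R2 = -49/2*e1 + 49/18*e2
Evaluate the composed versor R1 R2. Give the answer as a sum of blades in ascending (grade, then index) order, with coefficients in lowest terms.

Distribute over the terms of R1 (each basis-blade product reordered to ascending indices, repeated generators contracted through their squares):
(21/4) R2 = -1029/8*e1 + 343/24*e2
(49/4*e12) R2 = 2401/72*e1 + 2401/8*e2
Summing the partial products and collecting blades:
Answer: -1715/18*e1 + 3773/12*e2


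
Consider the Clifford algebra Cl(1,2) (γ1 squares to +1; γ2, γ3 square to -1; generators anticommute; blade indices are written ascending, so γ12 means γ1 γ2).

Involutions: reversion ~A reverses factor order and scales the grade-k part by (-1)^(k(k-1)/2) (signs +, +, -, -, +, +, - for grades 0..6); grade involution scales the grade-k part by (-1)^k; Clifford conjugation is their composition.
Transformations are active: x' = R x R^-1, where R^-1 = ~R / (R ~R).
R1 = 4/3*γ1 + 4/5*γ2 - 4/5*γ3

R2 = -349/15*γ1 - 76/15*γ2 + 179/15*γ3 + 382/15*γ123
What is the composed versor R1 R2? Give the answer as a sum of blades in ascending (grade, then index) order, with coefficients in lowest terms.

Distribute over the terms of R1 (each basis-blade product reordered to ascending indices, repeated generators contracted through their squares):
(4/3*γ1) R2 = -1396/45 - 304/45*γ12 + 716/45*γ13 + 1528/45*γ23
(4/5*γ2) R2 = 304/75 + 1396/75*γ12 + 1528/75*γ13 + 716/75*γ23
(-4/5*γ3) R2 = 716/75 + 1528/75*γ12 - 1396/75*γ13 - 304/75*γ23
Summing the partial products and collecting blades:
Answer: -784/45 + 7252/225*γ12 + 3976/225*γ13 + 8876/225*γ23


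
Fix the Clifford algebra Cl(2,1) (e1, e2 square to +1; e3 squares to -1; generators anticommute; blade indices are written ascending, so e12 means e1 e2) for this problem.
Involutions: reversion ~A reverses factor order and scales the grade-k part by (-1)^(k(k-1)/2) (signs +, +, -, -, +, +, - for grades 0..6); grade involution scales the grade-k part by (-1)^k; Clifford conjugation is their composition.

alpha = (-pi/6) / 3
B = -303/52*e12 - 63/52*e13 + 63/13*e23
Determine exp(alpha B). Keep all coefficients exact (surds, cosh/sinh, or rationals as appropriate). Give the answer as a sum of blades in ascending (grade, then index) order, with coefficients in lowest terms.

B^2 term by term: the squares give (-303/52)^2*(e12)^2 + (-63/52)^2*(e13)^2 + (63/13)^2*(e23)^2 = 91809/2704*(-1) + 3969/2704*(+1) + 3969/169*(+1) = -9 (each basis 2-blade squares to minus the product of its generators' squares); cross terms between blades sharing an index anticommute and cancel. So B^2 = -9.
B^2 = -9 — since the square is negative, the closed form is circular: l = 3, alpha*l = -pi/6, so exp(alpha B) = cos(-pi/6) + (sin(-pi/6)/3)*B = sqrt(3)/2 + (-1/6)*B.
Answer: sqrt(3)/2 + 101/104*e12 + 21/104*e13 - 21/26*e23


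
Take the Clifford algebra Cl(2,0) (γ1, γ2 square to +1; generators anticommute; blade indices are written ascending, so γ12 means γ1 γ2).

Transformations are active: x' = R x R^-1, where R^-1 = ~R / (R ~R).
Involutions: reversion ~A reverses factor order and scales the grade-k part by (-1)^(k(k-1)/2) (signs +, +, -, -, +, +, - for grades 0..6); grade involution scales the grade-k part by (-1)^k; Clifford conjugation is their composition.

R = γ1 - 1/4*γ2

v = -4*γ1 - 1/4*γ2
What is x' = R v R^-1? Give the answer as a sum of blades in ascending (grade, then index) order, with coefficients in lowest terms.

~R = γ1 - 1/4*γ2, and R ~R = 17/16, so R^-1 = ~R / (17/16).
R v = -63/16 - 5/4*γ12
Answer: -58/17*γ1 + 143/68*γ2


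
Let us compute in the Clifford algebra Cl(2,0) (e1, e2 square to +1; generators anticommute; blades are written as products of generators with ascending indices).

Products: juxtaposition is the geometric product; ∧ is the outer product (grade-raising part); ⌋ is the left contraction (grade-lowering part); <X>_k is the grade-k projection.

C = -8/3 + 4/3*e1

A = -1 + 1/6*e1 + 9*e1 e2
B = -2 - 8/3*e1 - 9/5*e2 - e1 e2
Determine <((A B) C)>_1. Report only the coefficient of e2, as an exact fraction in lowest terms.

step 1: 95/9 - 208/15*e1 + 769/30*e2 - 173/10*e1 e2
step 2: -6296/135 + 6892/135*e1 - 2038/45*e2 + 538/45*e1 e2
step 3: 6892/135*e1 - 2038/45*e2
Answer: -2038/45


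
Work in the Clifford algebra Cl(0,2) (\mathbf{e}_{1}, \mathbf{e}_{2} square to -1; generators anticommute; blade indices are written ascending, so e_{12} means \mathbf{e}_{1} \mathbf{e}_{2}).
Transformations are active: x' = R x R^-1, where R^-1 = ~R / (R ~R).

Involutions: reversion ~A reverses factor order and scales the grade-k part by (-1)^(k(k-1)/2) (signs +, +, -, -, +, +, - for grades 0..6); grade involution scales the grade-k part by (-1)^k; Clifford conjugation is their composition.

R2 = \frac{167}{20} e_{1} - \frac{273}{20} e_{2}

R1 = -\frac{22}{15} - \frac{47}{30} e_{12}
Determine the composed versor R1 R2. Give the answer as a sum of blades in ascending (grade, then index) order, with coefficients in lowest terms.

Distribute over the terms of R1 (each basis-blade product reordered to ascending indices, repeated generators contracted through their squares):
(-\frac{22}{15}) R2 = -\frac{1837}{150} e_{1} + \frac{1001}{50} e_{2}
(-\frac{47}{30} e_{12}) R2 = -\frac{4277}{200} e_{1} - \frac{7849}{600} e_{2}
Summing the partial products and collecting blades:
Answer: -\frac{20179}{600} e_{1} + \frac{4163}{600} e_{2}


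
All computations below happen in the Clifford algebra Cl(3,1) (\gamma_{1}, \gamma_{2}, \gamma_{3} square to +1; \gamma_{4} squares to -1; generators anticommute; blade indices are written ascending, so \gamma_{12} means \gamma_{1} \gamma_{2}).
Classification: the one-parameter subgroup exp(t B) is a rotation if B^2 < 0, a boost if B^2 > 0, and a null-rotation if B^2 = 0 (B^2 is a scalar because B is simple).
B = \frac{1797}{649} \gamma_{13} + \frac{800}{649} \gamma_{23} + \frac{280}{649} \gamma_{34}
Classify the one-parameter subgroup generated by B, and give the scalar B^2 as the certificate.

B^2 term by term: the squares give (\frac{1797}{649})^2*(\gamma_{13})^2 + (\frac{800}{649})^2*(\gamma_{23})^2 + (\frac{280}{649})^2*(\gamma_{34})^2 = \frac{3229209}{421201}*(-1) + \frac{640000}{421201}*(-1) + \frac{78400}{421201}*(+1) = -9 (each basis 2-blade squares to minus the product of its generators' squares); cross terms between blades sharing an index anticommute and cancel. So B^2 = -9.
Answer: rotation, certificate B^2 = -9. The scalar -9 is the complete invariant here: its sign names the subgroup type.


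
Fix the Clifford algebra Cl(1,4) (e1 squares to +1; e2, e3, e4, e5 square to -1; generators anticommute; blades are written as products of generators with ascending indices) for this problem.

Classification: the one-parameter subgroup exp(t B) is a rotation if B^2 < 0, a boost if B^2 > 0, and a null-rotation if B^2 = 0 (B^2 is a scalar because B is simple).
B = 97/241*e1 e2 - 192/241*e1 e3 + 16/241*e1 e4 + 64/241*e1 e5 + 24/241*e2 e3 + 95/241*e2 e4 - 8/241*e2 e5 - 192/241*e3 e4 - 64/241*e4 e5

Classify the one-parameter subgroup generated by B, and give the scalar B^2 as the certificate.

B^2 term by term: the squares give (97/241)^2*(e1 e2)^2 + (-192/241)^2*(e1 e3)^2 + (16/241)^2*(e1 e4)^2 + (64/241)^2*(e1 e5)^2 + (24/241)^2*(e2 e3)^2 + (95/241)^2*(e2 e4)^2 + (-8/241)^2*(e2 e5)^2 + (-192/241)^2*(e3 e4)^2 + (-64/241)^2*(e4 e5)^2 = 9409/58081*(+1) + 36864/58081*(+1) + 256/58081*(+1) + 4096/58081*(+1) + 576/58081*(-1) + 9025/58081*(-1) + 64/58081*(-1) + 36864/58081*(-1) + 4096/58081*(-1) = 0 (each basis 2-blade squares to minus the product of its generators' squares); cross terms between blades sharing an index anticommute and cancel; the commuting (index-disjoint) pairs give grade-4 terms 2*c*c'*(blade product), which cancel blade by blade — e1 e2 e3 e4: -37248/58081 + 36480/58081 + 768/58081 = 0; e1 e2 e3 e5: -3072/58081 + 3072/58081 = 0; e1 e2 e4 e5: -12416/58081 + 256/58081 + 12160/58081 = 0; e1 e3 e4 e5: 24576/58081 - 24576/58081 = 0; e2 e3 e4 e5: -3072/58081 + 3072/58081 = 0 — confirming B is simple. So B^2 = 0.
Answer: null-rotation, certificate B^2 = 0. The invariant at work: B^2 = 0 is unchanged by conjugation, hence its sign classifies the subgroup whatever basis B is written in.


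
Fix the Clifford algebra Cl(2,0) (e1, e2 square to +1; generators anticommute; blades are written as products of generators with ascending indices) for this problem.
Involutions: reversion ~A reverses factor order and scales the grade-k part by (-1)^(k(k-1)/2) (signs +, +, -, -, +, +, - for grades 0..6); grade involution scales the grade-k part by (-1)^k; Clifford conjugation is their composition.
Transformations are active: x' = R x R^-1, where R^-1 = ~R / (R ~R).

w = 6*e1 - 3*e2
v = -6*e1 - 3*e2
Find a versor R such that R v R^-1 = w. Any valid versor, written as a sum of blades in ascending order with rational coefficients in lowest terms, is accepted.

Key observation: q(v) = q(w) = 45 (sandwiches preserve the norm), so R = v + w = -6*e2 works whenever it is invertible — the component of v along it is kept and (v - w)/2 reverses, sending v to w.
Answer: -6*e2


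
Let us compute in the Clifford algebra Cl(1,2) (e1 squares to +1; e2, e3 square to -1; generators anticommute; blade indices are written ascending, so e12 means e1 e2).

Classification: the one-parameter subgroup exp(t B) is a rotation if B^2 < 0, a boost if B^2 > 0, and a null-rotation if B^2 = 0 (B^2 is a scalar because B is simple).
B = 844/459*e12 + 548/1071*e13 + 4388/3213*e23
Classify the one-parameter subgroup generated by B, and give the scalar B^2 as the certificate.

B^2 term by term: the squares give (844/459)^2*(e12)^2 + (548/1071)^2*(e13)^2 + (4388/3213)^2*(e23)^2 = 712336/210681*(+1) + 300304/1147041*(+1) + 19254544/10323369*(-1) = 16/9 (each basis 2-blade squares to minus the product of its generators' squares); cross terms between blades sharing an index anticommute and cancel. So B^2 = 16/9.
Answer: boost, certificate B^2 = 16/9. Because 16/9 is invariant under every versor sandwich, the classification follows from its sign alone.


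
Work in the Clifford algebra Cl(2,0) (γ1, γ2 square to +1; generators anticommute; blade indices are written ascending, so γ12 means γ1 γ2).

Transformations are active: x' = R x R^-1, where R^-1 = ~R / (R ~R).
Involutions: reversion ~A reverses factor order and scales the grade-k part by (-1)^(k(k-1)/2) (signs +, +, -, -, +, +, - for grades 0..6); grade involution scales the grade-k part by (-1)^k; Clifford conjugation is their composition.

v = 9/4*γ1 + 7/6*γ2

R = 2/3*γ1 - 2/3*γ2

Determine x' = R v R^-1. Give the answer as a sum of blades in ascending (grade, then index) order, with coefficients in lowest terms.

~R = 2/3*γ1 - 2/3*γ2, and R ~R = 8/9, so R^-1 = ~R / (8/9).
R v = 13/18 + 41/18*γ12
Answer: -7/6*γ1 - 9/4*γ2


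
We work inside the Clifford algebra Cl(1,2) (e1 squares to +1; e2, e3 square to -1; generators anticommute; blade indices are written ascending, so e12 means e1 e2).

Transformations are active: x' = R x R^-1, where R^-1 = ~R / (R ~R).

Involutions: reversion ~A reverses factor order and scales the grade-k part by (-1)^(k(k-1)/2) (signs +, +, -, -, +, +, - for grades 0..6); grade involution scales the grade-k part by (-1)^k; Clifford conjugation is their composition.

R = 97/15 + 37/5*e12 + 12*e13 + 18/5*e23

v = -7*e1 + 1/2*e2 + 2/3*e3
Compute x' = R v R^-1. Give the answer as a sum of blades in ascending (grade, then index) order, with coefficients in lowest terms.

~R = 97/15 - 37/5*e12 - 12*e13 - 18/5*e23, and R ~R = -32396/225, so R^-1 = ~R / (-32396/225).
R v = -1709/30*e1 + 1579/30*e2 + 811/9*e3 - 394/15*e123
Answer: 33469/2492*e1 - 2117/2492*e2 - 42841/3738*e3


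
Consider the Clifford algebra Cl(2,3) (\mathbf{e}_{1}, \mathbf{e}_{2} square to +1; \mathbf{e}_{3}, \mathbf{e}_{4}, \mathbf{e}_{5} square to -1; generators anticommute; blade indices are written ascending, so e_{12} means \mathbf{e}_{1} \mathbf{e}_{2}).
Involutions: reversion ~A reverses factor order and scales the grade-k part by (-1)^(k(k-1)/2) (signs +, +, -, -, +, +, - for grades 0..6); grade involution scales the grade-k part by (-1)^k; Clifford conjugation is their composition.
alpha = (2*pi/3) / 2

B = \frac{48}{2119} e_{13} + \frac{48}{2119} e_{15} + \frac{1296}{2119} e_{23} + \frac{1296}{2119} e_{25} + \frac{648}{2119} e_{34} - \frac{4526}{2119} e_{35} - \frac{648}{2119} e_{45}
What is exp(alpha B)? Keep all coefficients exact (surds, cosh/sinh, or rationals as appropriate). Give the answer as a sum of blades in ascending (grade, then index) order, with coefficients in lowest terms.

B^2 term by term: the squares give (\frac{48}{2119})^2*(e_{13})^2 + (\frac{48}{2119})^2*(e_{15})^2 + (\frac{1296}{2119})^2*(e_{23})^2 + (\frac{1296}{2119})^2*(e_{25})^2 + (\frac{648}{2119})^2*(e_{34})^2 + (-\frac{4526}{2119})^2*(e_{35})^2 + (-\frac{648}{2119})^2*(e_{45})^2 = \frac{2304}{4490161}*(+1) + \frac{2304}{4490161}*(+1) + \frac{1679616}{4490161}*(+1) + \frac{1679616}{4490161}*(+1) + \frac{419904}{4490161}*(-1) + \frac{20484676}{4490161}*(-1) + \frac{419904}{4490161}*(-1) = -4 (each basis 2-blade squares to minus the product of its generators' squares); cross terms between blades sharing an index anticommute and cancel; the commuting (index-disjoint) pairs give grade-4 terms 2*c*c'*(blade product), which cancel blade by blade — e_{1235}: -\frac{124416}{4490161} + \frac{124416}{4490161} = 0; e_{1345}: -\frac{62208}{4490161} + \frac{62208}{4490161} = 0; e_{2345}: -\frac{1679616}{4490161} + \frac{1679616}{4490161} = 0 — confirming B is simple. So B^2 = -4.
B^2 = -4 — since the square is negative, the closed form is circular: l = 2, alpha*l = \frac{2 \pi}{3}, so exp(alpha B) = cos(\frac{2 \pi}{3}) + (sin(\frac{2 \pi}{3})/2)*B = - \frac{1}{2} + (\frac{\sqrt{3}}{4})*B.
Answer: - \frac{1}{2} + \frac{12 \sqrt{3}}{2119} e_{13} + \frac{12 \sqrt{3}}{2119} e_{15} + \frac{324 \sqrt{3}}{2119} e_{23} + \frac{324 \sqrt{3}}{2119} e_{25} + \frac{162 \sqrt{3}}{2119} e_{34} - \frac{2263 \sqrt{3}}{4238} e_{35} - \frac{162 \sqrt{3}}{2119} e_{45}


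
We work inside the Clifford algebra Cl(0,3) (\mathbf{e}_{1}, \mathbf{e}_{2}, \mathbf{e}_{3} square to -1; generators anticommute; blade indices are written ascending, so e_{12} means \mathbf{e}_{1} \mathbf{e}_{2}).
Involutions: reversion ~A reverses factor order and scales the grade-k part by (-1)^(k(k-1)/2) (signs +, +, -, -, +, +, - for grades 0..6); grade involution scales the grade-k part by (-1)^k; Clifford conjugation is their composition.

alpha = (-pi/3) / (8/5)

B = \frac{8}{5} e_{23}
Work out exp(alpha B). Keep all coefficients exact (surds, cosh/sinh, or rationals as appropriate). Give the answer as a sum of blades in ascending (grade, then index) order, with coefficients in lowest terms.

B^2 = (\frac{8}{5})^2*(e_{23})^2 = \frac{64}{25}*(-1) = -\frac{64}{25} (a basis 2-blade squares to minus the product of its generators' squares).
B^2 = -\frac{64}{25} — a negative square means the series sums to a rotation: l = \frac{8}{5}, alpha*l = - \frac{\pi}{3}, so exp(alpha B) = cos(- \frac{\pi}{3}) + (sin(- \frac{\pi}{3})/(\frac{8}{5}))*B = \frac{1}{2} + (- \frac{5 \sqrt{3}}{16})*B.
Answer: \frac{1}{2} - \frac{\sqrt{3}}{2} e_{23}


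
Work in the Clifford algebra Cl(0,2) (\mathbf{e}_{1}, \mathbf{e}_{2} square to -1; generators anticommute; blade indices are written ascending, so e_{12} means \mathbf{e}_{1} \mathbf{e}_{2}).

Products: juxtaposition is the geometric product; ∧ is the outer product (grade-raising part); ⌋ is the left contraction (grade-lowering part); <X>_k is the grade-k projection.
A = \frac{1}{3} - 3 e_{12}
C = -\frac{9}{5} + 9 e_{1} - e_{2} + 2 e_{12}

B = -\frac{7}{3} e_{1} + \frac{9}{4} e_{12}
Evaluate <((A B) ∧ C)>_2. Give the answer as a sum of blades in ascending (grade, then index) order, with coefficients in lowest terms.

step 1: \frac{27}{4} - \frac{7}{9} e_{1} + 7 e_{2} + \frac{3}{4} e_{12}
step 2: -\frac{243}{20} + \frac{1243}{20} e_{1} - \frac{387}{20} e_{2} - \frac{9013}{180} e_{12}
step 3: -\frac{9013}{180} e_{12}
Answer: -\frac{9013}{180} e_{12}


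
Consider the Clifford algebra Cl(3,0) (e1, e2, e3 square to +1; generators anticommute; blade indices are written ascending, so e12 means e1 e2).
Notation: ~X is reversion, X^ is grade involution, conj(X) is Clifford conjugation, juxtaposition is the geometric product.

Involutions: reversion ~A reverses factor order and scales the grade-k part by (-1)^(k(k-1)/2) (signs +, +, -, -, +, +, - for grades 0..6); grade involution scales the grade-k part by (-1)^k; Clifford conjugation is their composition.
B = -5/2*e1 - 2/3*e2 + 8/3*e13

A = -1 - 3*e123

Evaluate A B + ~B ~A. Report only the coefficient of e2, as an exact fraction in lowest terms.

first term: 5/2*e1 - 22/3*e2 - 14/3*e13 + 15/2*e23
second term: 5/2*e1 - 22/3*e2 + 14/3*e13 - 15/2*e23
Answer: -44/3


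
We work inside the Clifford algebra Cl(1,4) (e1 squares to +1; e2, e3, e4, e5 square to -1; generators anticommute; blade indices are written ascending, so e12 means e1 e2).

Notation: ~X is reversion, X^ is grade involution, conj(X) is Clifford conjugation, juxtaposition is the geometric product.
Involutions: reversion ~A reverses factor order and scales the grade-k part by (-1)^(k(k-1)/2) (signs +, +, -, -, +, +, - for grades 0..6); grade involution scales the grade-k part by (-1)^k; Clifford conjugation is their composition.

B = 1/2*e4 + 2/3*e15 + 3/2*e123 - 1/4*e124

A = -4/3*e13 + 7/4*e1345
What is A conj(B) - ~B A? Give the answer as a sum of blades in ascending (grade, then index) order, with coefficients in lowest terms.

first term: 2*e2 - 7/6*e34 - 8/9*e35 + 2/3*e134 - 7/8*e135 + 1/3*e234 - 7/16*e235 - 21/8*e245
second term: -2*e2 - 7/6*e34 + 8/9*e35 - 2/3*e134 - 7/8*e135 + 1/3*e234 + 7/16*e235 + 21/8*e245
Answer: 4*e2 - 16/9*e35 + 4/3*e134 - 7/8*e235 - 21/4*e245


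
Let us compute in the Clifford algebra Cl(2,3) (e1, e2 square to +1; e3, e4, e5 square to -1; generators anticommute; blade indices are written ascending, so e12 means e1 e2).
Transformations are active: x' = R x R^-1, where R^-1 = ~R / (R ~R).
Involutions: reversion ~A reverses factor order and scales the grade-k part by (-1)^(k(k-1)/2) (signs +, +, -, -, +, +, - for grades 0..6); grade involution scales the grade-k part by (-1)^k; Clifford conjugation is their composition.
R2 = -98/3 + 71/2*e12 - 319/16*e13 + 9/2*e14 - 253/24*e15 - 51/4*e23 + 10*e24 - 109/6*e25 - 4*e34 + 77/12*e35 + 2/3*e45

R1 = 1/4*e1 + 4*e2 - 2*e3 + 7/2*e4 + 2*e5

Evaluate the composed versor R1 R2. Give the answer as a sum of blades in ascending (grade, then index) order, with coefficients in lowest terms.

Distribute over the terms of R1 (each basis-blade product reordered to ascending indices, repeated generators contracted through their squares):
(1/4*e1) R2 = -49/6*e1 + 71/8*e2 - 319/64*e3 + 9/8*e4 - 253/96*e5 - 51/16*e123 + 5/2*e124 - 109/24*e125 - e134 + 77/48*e135 + 1/6*e145
(4*e2) R2 = -142*e1 - 392/3*e2 - 51*e3 + 40*e4 - 218/3*e5 + 319/4*e123 - 18*e124 + 253/6*e125 - 16*e234 + 77/3*e235 + 8/3*e245
(-2*e3) R2 = 319/8*e1 + 51/2*e2 + 196/3*e3 - 8*e4 + 77/6*e5 - 71*e123 + 9*e134 - 253/12*e135 + 20*e234 - 109/3*e235 - 4/3*e345
(7/2*e4) R2 = 63/4*e1 + 35*e2 - 14*e3 - 343/3*e4 - 7/3*e5 + 497/4*e124 - 2233/32*e134 + 1771/48*e145 - 357/8*e234 + 763/12*e245 - 539/24*e345
(2*e5) R2 = -253/12*e1 - 109/3*e2 + 77/6*e3 + 4/3*e4 - 196/3*e5 + 71*e125 - 319/8*e135 + 9*e145 - 51/2*e235 + 20*e245 - 8*e345
Summing the partial products and collecting blades:
Answer: -925/8*e1 - 781/8*e2 + 1571/192*e3 - 639/8*e4 - 12493/96*e5 + 89/16*e123 + 435/4*e124 + 869/8*e125 - 1977/32*e134 - 2849/48*e135 + 737/16*e145 - 325/8*e234 - 217/6*e235 + 345/4*e245 - 763/24*e345


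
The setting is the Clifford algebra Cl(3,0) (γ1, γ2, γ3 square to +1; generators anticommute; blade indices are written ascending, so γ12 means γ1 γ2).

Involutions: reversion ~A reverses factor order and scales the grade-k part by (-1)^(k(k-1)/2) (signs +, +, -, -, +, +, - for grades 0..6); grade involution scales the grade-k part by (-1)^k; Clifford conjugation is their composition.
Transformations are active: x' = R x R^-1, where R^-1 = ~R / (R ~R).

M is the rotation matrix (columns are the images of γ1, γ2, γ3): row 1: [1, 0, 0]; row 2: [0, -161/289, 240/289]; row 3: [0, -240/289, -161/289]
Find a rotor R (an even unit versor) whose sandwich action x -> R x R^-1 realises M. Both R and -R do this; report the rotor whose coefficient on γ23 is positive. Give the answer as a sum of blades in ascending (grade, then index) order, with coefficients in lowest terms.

Method: write R = a + b12*γ12 + b13*γ13 + b23*γ23 with a^2 + b12^2 + b13^2 + b23^2 = 1 (so R^-1 = ~R). Expanding the columns R e_j ~R gives tr M = 4a^2 - 1 and, from the antisymmetric part, M21 - M12 = -4a*b12, M13 - M31 = 4a*b13, M32 - M23 = -4a*b23.
Here tr M = -33/289, so a^2 = (1 + tr M)/4 = 64/289 and a = ±8/17. Taking a = 8/17: M21 - M12 = 0, M13 - M31 = 0, M32 - M23 = -480/289, giving b12 = 0, b13 = 0, b23 = 15/17, i.e. R = 8/17 + 15/17*γ23.
Its γ23 coefficient is already positive.
Answer: 8/17 + 15/17*γ23. Sheet selection: the two-to-one cover makes ±R indistinguishable at the matrix level (trace -33/289), so uniqueness comes from the required sign on γ23.


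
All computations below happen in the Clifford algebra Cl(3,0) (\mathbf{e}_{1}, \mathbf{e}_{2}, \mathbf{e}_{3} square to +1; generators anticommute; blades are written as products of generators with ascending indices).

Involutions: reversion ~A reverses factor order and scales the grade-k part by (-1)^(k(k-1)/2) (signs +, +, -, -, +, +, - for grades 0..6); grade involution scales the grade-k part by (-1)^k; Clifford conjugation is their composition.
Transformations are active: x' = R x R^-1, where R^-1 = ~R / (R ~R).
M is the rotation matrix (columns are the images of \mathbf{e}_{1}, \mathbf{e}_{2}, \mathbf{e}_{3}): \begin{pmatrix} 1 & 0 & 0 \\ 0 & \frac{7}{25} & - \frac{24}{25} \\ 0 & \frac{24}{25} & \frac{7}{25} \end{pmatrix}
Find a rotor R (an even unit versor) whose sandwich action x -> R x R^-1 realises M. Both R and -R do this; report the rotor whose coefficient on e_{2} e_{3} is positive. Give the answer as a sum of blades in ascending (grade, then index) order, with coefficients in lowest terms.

Method: write R = a + b12*e_{1} e_{2} + b13*e_{1} e_{3} + b23*e_{2} e_{3} with a^2 + b12^2 + b13^2 + b23^2 = 1 (so R^-1 = ~R). Expanding the columns R e_j ~R gives tr M = 4a^2 - 1 and, from the antisymmetric part, M21 - M12 = -4a*b12, M13 - M31 = 4a*b13, M32 - M23 = -4a*b23.
Here tr M = \frac{39}{25}, so a^2 = (1 + tr M)/4 = \frac{16}{25} and a = ±\frac{4}{5}. Taking a = \frac{4}{5}: M21 - M12 = 0, M13 - M31 = 0, M32 - M23 = \frac{48}{25}, giving b12 = 0, b13 = 0, b23 = -\frac{3}{5}, i.e. R = \frac{4}{5} - \frac{3}{5} e_{2} e_{3}.
Its e_{2} e_{3} coefficient is negative, so report the other preimage -R.
Answer: -\frac{4}{5} + \frac{3}{5} e_{2} e_{3}. Recall the cover is two-to-one: with M of trace \frac{39}{25}, both preimages act alike, and the stated e_{2} e_{3} sign chooses the sheet.


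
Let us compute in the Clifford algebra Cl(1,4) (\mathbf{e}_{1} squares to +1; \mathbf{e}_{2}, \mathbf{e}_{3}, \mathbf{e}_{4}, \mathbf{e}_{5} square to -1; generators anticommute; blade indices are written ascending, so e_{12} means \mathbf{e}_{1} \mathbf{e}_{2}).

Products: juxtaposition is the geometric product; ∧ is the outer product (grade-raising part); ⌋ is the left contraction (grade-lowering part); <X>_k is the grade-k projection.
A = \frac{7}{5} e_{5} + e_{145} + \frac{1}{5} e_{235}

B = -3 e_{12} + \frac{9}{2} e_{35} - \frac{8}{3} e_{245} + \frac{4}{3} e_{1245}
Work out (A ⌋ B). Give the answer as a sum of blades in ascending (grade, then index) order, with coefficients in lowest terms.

step 1: -\frac{4}{3} e_{2} + \frac{63}{10} e_{3} + \frac{56}{15} e_{24} + \frac{28}{15} e_{124}
Answer: -\frac{4}{3} e_{2} + \frac{63}{10} e_{3} + \frac{56}{15} e_{24} + \frac{28}{15} e_{124}


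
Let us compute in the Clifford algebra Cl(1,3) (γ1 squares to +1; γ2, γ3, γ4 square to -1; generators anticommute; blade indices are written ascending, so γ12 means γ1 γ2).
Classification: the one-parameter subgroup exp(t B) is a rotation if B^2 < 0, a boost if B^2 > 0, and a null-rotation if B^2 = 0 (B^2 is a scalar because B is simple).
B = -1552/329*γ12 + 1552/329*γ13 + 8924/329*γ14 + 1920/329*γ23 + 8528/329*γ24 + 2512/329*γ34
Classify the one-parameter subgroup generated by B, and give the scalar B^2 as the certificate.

B^2 term by term: the squares give (-1552/329)^2*(γ12)^2 + (1552/329)^2*(γ13)^2 + (8924/329)^2*(γ14)^2 + (1920/329)^2*(γ23)^2 + (8528/329)^2*(γ24)^2 + (2512/329)^2*(γ34)^2 = 2408704/108241*(+1) + 2408704/108241*(+1) + 79637776/108241*(+1) + 3686400/108241*(-1) + 72726784/108241*(-1) + 6310144/108241*(-1) = 16 (each basis 2-blade squares to minus the product of its generators' squares); cross terms between blades sharing an index anticommute and cancel; the commuting (index-disjoint) pairs give grade-4 terms 2*c*c'*(blade product), which cancel blade by blade — γ1234: -7797248/108241 - 26470912/108241 + 34268160/108241 = 0 — confirming B is simple. So B^2 = 16.
Answer: boost, certificate B^2 = 16. No conjugation can change B^2 = 16; the sign gives the class.


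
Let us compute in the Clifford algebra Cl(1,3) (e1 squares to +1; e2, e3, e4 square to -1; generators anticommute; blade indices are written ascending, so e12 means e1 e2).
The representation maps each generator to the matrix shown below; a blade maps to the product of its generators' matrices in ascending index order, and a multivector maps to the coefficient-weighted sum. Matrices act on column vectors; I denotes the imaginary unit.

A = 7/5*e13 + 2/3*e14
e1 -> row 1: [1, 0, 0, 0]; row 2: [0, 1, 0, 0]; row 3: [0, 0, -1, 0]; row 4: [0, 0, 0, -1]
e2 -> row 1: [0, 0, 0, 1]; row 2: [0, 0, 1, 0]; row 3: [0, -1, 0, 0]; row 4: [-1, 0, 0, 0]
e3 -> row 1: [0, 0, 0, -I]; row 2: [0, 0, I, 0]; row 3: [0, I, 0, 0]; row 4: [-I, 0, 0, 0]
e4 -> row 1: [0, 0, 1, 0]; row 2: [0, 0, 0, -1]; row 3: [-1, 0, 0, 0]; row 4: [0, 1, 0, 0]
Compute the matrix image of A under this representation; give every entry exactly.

Bivector images (products of the table entries): rho(e13) = rho(e1)rho(e3) = row 1: [0, 0, 0, -I]; row 2: [0, 0, I, 0]; row 3: [0, -I, 0, 0]; row 4: [I, 0, 0, 0]; rho(e14) = rho(e1)rho(e4) = row 1: [0, 0, 1, 0]; row 2: [0, 0, 0, -1]; row 3: [1, 0, 0, 0]; row 4: [0, -1, 0, 0].
M = (7/5)*rho(e13) + (2/3)*rho(e14), summed entrywise:
Answer: row 1: [0, 0, 2/3, -7*I/5]; row 2: [0, 0, 7*I/5, -2/3]; row 3: [2/3, -7*I/5, 0, 0]; row 4: [7*I/5, -2/3, 0, 0]


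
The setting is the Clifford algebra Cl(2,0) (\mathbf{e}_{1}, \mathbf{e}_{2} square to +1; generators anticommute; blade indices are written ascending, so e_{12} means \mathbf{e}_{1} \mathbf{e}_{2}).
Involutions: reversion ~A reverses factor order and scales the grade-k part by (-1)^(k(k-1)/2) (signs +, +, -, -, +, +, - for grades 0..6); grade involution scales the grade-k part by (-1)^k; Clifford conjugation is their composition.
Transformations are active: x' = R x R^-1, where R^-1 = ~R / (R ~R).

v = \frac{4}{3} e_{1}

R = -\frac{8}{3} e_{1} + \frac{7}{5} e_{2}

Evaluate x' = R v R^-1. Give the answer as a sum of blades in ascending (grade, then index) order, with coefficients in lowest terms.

~R = -\frac{8}{3} e_{1} + \frac{7}{5} e_{2}, and R ~R = \frac{2041}{225}, so R^-1 = ~R / (\frac{2041}{225}).
R v = -\frac{32}{9} - \frac{28}{15} e_{12}
Answer: \frac{4636}{6123} e_{1} - \frac{2240}{2041} e_{2}


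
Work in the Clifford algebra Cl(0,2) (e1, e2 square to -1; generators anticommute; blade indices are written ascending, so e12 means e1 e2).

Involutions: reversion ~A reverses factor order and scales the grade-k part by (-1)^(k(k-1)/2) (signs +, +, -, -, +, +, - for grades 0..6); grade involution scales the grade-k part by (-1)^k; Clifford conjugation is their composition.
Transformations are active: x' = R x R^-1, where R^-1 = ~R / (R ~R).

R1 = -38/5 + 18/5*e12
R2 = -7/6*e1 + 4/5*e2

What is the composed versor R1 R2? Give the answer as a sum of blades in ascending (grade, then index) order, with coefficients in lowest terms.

Distribute over the terms of R1 (each basis-blade product reordered to ascending indices, repeated generators contracted through their squares):
(-38/5) R2 = 133/15*e1 - 152/25*e2
(18/5*e12) R2 = -72/25*e1 - 21/5*e2
Summing the partial products and collecting blades:
Answer: 449/75*e1 - 257/25*e2


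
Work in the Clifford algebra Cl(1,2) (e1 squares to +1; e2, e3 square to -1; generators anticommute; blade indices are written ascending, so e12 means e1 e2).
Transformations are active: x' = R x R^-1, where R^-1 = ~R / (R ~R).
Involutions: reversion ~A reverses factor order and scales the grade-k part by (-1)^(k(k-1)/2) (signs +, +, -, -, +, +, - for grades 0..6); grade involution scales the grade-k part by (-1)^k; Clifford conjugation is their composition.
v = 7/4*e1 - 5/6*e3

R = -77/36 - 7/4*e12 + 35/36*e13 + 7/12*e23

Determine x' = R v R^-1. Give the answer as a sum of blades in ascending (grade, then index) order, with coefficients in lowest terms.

~R = -77/36 + 7/4*e12 - 35/36*e13 - 7/12*e23, and R ~R = 49/54, so R^-1 = ~R / (49/54).
R v = -1267/432*e1 + 511/144*e2 + 35/432*e3 + 119/48*e123
Answer: 1099/72*e1 - 137/12*e2 + 721/72*e3


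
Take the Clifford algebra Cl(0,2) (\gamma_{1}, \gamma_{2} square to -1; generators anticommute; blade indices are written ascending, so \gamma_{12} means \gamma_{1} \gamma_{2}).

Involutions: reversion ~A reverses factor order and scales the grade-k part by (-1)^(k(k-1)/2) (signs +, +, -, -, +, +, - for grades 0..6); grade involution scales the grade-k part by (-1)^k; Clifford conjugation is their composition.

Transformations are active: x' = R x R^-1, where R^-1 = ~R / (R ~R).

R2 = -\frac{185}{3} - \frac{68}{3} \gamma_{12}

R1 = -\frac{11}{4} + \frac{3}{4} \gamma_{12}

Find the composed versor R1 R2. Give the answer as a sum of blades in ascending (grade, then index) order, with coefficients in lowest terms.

Distribute over the terms of R1 (each basis-blade product reordered to ascending indices, repeated generators contracted through their squares):
(-\frac{11}{4}) R2 = \frac{2035}{12} + \frac{187}{3} \gamma_{12}
(\frac{3}{4} \gamma_{12}) R2 = 17 - \frac{185}{4} \gamma_{12}
Summing the partial products and collecting blades:
Answer: \frac{2239}{12} + \frac{193}{12} \gamma_{12}


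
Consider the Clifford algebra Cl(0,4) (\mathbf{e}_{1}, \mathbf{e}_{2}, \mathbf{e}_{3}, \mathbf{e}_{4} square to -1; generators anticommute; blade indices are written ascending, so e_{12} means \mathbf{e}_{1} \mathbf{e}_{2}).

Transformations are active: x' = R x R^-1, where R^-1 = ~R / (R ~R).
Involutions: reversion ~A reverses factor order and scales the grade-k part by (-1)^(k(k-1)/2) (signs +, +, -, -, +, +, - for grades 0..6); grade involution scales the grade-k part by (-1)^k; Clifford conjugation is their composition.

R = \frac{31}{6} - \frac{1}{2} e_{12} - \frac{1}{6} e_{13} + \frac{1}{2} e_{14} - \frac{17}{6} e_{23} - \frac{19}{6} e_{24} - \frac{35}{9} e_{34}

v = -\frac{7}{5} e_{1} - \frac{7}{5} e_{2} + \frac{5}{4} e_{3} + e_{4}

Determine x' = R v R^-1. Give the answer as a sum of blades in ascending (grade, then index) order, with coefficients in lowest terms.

~R = \frac{31}{6} + \frac{1}{2} e_{12} + \frac{1}{6} e_{13} - \frac{1}{2} e_{14} + \frac{17}{6} e_{23} + \frac{19}{6} e_{24} + \frac{35}{9} e_{34}, and R ~R = \frac{9785}{162}, so R^-1 = ~R / (\frac{9785}{162}).
R v = -\frac{329}{40} e_{1} + \frac{7}{40} e_{2} + \frac{5237}{360} e_{3} + \frac{727}{180} e_{4} + \frac{373}{120} e_{123} + \frac{139}{30} e_{124} + \frac{335}{72} e_{134} + \frac{473}{72} e_{234}
Answer: -\frac{3563}{2575} e_{1} + \frac{51317}{97850} e_{2} + \frac{14083}{7828} e_{3} - \frac{20113}{19570} e_{4}


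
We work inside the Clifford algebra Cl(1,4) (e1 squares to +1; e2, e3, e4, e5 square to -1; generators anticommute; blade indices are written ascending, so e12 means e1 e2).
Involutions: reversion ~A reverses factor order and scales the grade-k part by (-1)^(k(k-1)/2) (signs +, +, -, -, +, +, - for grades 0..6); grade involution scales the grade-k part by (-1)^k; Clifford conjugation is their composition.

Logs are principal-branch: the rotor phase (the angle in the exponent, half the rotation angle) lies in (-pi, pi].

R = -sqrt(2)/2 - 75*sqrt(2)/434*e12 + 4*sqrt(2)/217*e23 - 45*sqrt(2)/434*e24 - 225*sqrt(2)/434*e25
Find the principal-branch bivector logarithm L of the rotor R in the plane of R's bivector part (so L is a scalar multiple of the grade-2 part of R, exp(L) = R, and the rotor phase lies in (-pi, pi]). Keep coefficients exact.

The scalar part of R is -sqrt(2)/2, and that scalar determines the rotor phase on the principal branch; recovering the unit plane as bivector-part over sine of the phase gives L = phase * plane.
Concretely: cos(phase) = -sqrt(2)/2 gives phase = ±3*pi/4, and since phase/sin(phase) is even the sign is immaterial: L = (phase/sin(phase)) * <R>_2 = (3*sqrt(2)*pi/4) * <R>_2.
Answer: -225*pi/868*e12 + 6*pi/217*e23 - 135*pi/868*e24 - 675*pi/868*e25


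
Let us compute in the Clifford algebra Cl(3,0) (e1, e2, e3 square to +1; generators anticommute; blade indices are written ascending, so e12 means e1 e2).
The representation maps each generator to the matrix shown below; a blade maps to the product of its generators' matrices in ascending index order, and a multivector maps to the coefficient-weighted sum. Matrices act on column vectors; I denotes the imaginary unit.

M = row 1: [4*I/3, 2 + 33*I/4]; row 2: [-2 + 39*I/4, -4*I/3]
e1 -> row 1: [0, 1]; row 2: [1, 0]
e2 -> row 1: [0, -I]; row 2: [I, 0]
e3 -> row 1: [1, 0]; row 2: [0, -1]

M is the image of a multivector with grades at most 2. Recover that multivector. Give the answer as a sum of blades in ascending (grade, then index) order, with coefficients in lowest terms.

Method: 1, rho(e1), rho(e2), rho(e3) form a trace-orthogonal basis of the 2x2 complex matrices (tr(X Y) = 2 if X = Y, else 0), so M = m0*1 + m1*rho(e1) + m2*rho(e2) + m3*rho(e3) with m0 = tr(M)/2 = 0, m1 = tr(M rho(e1))/2 = 9*I, m2 = tr(M rho(e2))/2 = 3/4 + 2*I, m3 = tr(M rho(e3))/2 = 4*I/3.
Multiplying table entries, the bivector images are rho(e12) = I*rho(e3), rho(e13) = -I*rho(e2), rho(e23) = I*rho(e1); with real blade coefficients the real parts of m0..m3 are the coefficients of 1, e1, e2, e3 and the imaginary parts give the bivectors (e23: Im m1, e13: -Im m2, e12: Im m3).
Answer: 3/4*e2 + 4/3*e12 - 2*e13 + 9*e23


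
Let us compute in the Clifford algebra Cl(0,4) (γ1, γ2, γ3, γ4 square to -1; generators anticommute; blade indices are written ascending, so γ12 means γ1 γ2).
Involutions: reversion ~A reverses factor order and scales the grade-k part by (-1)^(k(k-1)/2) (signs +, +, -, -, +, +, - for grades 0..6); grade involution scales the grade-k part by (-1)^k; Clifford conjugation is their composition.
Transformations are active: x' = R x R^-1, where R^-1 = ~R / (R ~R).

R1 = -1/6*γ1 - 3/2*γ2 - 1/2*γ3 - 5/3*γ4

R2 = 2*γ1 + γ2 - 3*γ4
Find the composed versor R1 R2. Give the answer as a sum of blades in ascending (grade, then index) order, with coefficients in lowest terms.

Distribute over the terms of R2 (each basis-blade product reordered to ascending indices, repeated generators contracted through their squares):
R1 (2*γ1) = 1/3 + 3*γ12 + γ13 + 10/3*γ14
R1 (γ2) = 3/2 - 1/6*γ12 + 1/2*γ23 + 5/3*γ24
R1 (-3*γ4) = -5 + 1/2*γ14 + 9/2*γ24 + 3/2*γ34
Summing the partial products and collecting blades:
Answer: -19/6 + 17/6*γ12 + γ13 + 23/6*γ14 + 1/2*γ23 + 37/6*γ24 + 3/2*γ34


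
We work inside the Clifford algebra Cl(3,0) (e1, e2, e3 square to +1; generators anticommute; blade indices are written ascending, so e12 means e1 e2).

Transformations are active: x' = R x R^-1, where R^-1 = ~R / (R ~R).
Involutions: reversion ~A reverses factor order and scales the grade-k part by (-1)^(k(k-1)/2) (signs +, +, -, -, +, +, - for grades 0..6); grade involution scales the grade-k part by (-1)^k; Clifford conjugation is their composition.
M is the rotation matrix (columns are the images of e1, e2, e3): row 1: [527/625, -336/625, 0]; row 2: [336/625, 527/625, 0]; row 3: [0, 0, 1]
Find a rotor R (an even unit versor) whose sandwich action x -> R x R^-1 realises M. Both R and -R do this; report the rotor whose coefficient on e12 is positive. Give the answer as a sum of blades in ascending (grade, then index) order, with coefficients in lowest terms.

Method: write R = a + b12*e12 + b13*e13 + b23*e23 with a^2 + b12^2 + b13^2 + b23^2 = 1 (so R^-1 = ~R). Expanding the columns R e_j ~R gives tr M = 4a^2 - 1 and, from the antisymmetric part, M21 - M12 = -4a*b12, M13 - M31 = 4a*b13, M32 - M23 = -4a*b23.
Here tr M = 1679/625, so a^2 = (1 + tr M)/4 = 576/625 and a = ±24/25. Taking a = 24/25: M21 - M12 = 672/625, M13 - M31 = 0, M32 - M23 = 0, giving b12 = -7/25, b13 = 0, b23 = 0, i.e. R = 24/25 - 7/25*e12.
Its e12 coefficient is negative, so report the other preimage -R.
Answer: -24/25 + 7/25*e12. Recall the cover is two-to-one: with M of trace 1679/625, both preimages act alike, and the stated e12 sign chooses the sheet.
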